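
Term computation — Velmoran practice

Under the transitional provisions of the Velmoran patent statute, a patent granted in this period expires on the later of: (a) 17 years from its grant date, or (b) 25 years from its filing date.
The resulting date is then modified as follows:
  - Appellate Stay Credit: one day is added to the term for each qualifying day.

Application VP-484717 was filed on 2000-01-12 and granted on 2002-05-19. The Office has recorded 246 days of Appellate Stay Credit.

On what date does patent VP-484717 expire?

September 15, 2025

(a) grant + 17 years → 19 May 2019.
(b) filing + 25 years → 12 January 2025.
Later of the two: 12 January 2025.
Appellate Stay Credit: +246 days → 15 September 2025.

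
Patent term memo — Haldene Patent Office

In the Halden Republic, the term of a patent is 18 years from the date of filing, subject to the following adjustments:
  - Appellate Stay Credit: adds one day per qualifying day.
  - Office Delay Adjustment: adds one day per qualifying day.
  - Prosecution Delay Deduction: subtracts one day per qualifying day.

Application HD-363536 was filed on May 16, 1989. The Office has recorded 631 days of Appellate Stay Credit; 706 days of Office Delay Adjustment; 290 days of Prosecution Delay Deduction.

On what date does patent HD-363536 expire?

Base term: filing date + 18 years → 16 May 2007.
Appellate Stay Credit: +631 days → 5 February 2009.
Office Delay Adjustment: +706 days → 12 January 2011.
Prosecution Delay Deduction: −290 days → 28 March 2010.

March 28, 2010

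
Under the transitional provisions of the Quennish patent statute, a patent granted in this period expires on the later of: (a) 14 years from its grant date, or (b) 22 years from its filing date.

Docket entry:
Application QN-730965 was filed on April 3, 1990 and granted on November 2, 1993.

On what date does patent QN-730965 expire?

2012-04-03

(a) grant + 14 years → 2 November 2007.
(b) filing + 22 years → 3 April 2012.
Later of the two: 3 April 2012.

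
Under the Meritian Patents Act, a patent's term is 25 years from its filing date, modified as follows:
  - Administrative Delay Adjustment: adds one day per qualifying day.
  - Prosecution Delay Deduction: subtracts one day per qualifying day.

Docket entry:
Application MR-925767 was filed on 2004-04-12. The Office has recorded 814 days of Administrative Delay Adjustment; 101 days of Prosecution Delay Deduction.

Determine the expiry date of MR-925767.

March 26, 2031

Base term: filing date + 25 years → 12 April 2029.
Administrative Delay Adjustment: +814 days → 5 July 2031.
Prosecution Delay Deduction: −101 days → 26 March 2031.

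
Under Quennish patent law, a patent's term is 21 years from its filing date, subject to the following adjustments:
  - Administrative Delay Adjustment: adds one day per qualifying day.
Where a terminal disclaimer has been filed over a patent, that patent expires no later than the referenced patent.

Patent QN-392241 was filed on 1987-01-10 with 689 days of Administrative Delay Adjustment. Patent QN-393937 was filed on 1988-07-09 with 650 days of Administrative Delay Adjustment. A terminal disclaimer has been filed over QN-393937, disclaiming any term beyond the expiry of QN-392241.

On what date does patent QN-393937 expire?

Natural term of QN-393937:
  Base: filing + 21 years → 9 July 2009.
  Administrative Delay Adjustment: +650 days → 20 April 2011.
Expiry of referenced patent QN-392241:
  Base: filing + 21 years → 10 January 2008.
  Administrative Delay Adjustment: +689 days → 29 November 2009.
Terminal disclaimer: QN-393937 expires on the earlier of 20 April 2011 and 29 November 2009.

November 29, 2009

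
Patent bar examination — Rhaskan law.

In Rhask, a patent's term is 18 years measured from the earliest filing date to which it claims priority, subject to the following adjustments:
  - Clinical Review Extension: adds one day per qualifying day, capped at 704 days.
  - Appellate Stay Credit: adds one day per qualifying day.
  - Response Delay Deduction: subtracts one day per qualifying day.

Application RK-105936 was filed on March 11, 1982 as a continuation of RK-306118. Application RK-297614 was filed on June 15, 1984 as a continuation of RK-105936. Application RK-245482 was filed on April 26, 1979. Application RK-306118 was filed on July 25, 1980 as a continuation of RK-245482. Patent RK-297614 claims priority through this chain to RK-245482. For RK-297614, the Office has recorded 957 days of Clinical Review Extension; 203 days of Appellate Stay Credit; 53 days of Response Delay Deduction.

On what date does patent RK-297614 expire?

Earliest priority filing: 26 April 1979.
Base term: 26 April 1979 + 18 years → 26 April 1997.
Clinical Review Extension: 957 days claimed exceeds the 704-day cap, so +704 days → 31 March 1999.
Appellate Stay Credit: +203 days → 20 October 1999.
Response Delay Deduction: −53 days → 28 August 1999.

August 28, 1999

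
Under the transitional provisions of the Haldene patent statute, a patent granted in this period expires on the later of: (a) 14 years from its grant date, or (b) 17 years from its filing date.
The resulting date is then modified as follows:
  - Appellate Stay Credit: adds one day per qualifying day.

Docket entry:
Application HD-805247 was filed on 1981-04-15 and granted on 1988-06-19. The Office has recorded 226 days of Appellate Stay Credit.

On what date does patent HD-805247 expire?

2003-01-31

(a) grant + 14 years → 19 June 2002.
(b) filing + 17 years → 15 April 1998.
Later of the two: 19 June 2002.
Appellate Stay Credit: +226 days → 31 January 2003.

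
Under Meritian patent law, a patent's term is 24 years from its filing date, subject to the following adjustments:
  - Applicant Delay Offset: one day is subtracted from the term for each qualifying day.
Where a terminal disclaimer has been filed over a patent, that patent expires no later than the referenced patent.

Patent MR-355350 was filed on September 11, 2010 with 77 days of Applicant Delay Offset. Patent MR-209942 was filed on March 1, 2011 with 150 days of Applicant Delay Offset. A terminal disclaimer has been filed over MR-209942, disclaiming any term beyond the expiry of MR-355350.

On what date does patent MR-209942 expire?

Natural term of MR-209942:
  Base: filing + 24 years → 1 March 2035.
  Applicant Delay Offset: −150 days → 2 October 2034.
Expiry of referenced patent MR-355350:
  Base: filing + 24 years → 11 September 2034.
  Applicant Delay Offset: −77 days → 26 June 2034.
Terminal disclaimer: MR-209942 expires on the earlier of 2 October 2034 and 26 June 2034.

June 26, 2034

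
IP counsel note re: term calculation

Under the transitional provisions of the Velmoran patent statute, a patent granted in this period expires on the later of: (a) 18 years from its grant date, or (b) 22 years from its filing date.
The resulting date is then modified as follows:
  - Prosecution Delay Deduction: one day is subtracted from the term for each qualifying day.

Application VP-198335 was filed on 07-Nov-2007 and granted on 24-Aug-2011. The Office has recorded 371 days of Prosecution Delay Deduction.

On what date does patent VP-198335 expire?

November 1, 2028

(a) grant + 18 years → 24 August 2029.
(b) filing + 22 years → 7 November 2029.
Later of the two: 7 November 2029.
Prosecution Delay Deduction: −371 days → 1 November 2028.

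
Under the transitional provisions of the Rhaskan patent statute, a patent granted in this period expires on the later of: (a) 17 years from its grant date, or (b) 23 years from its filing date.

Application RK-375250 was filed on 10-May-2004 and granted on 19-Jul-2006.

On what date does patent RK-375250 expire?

(a) grant + 17 years → 19 July 2023.
(b) filing + 23 years → 10 May 2027.
Later of the two: 10 May 2027.

2027-05-10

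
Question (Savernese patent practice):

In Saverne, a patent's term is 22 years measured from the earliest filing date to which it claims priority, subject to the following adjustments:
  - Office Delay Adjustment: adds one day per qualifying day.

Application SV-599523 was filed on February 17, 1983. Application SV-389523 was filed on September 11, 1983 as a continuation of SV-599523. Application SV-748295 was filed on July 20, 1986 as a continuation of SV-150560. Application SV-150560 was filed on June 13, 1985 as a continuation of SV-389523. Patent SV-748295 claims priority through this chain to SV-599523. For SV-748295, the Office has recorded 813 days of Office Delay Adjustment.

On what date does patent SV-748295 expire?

May 11, 2007

Earliest priority filing: 17 February 1983.
Base term: 17 February 1983 + 22 years → 17 February 2005.
Office Delay Adjustment: +813 days → 11 May 2007.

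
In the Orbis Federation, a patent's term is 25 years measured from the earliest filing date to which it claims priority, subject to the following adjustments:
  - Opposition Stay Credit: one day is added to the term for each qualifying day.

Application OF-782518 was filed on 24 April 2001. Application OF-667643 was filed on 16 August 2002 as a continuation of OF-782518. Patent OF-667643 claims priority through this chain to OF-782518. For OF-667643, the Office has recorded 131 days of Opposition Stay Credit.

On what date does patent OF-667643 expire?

Earliest priority filing: 24 April 2001.
Base term: 24 April 2001 + 25 years → 24 April 2026.
Opposition Stay Credit: +131 days → 2 September 2026.

2026-09-02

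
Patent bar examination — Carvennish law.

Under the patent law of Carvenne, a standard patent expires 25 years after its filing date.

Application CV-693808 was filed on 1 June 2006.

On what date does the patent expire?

Filing date + 25 years → 1 June 2031.

2031-06-01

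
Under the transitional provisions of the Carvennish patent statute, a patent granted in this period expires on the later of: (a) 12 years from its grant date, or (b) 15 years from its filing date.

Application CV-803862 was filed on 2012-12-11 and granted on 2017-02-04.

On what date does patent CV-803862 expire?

(a) grant + 12 years → 4 February 2029.
(b) filing + 15 years → 11 December 2027.
Later of the two: 4 February 2029.

2029-02-04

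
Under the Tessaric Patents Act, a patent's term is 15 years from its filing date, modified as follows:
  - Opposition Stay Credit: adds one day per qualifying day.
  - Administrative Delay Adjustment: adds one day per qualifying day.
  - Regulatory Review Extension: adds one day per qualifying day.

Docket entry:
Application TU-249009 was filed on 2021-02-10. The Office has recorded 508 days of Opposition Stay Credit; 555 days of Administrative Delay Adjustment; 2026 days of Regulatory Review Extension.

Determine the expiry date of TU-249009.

Base term: filing date + 15 years → 10 February 2036.
Opposition Stay Credit: +508 days → 2 July 2037.
Administrative Delay Adjustment: +555 days → 8 January 2039.
Regulatory Review Extension: +2026 days → 26 July 2044.

July 26, 2044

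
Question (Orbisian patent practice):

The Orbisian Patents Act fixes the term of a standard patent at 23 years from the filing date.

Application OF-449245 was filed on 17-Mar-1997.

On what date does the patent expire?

March 17, 2020

Filing date + 23 years → 17 March 2020.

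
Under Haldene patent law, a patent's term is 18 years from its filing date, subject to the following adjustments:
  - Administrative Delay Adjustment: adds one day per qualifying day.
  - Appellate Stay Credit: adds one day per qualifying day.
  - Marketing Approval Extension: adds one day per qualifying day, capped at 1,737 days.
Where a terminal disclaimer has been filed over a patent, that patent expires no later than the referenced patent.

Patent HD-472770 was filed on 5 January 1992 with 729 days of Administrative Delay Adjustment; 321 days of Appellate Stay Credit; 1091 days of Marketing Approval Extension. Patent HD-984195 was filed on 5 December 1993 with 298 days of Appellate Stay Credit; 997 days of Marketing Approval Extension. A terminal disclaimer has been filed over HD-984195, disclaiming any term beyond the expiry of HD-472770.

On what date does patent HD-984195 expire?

June 22, 2015

Natural term of HD-984195:
  Base: filing + 18 years → 5 December 2011.
  Appellate Stay Credit: +298 days → 28 September 2012.
  Marketing Approval Extension: 997 days (within the 1737-day cap) → +997 days → 22 June 2015.
Expiry of referenced patent HD-472770:
  Base: filing + 18 years → 5 January 2010.
  Administrative Delay Adjustment: +729 days → 4 January 2012.
  Appellate Stay Credit: +321 days → 20 November 2012.
  Marketing Approval Extension: 1091 days (within the 1737-day cap) → +1091 days → 16 November 2015.
Terminal disclaimer: HD-984195 expires on the earlier of 22 June 2015 and 16 November 2015.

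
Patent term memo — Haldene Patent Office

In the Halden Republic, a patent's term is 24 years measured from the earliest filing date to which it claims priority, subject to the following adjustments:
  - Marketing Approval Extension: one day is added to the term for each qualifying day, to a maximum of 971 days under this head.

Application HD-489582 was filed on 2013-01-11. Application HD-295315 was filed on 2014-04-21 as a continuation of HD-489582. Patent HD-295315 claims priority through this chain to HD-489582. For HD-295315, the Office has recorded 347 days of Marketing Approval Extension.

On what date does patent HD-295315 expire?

Earliest priority filing: 11 January 2013.
Base term: 11 January 2013 + 24 years → 11 January 2037.
Marketing Approval Extension: 347 days (within the 971-day cap) → +347 days → 24 December 2037.

December 24, 2037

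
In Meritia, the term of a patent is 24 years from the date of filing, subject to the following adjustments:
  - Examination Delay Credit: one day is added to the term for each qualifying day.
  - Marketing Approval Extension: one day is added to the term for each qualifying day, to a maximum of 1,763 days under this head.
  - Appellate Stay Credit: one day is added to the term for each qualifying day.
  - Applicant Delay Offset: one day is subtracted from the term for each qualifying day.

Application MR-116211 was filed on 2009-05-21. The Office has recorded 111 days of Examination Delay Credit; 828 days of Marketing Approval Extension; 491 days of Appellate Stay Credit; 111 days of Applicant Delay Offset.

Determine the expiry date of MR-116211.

Base term: filing date + 24 years → 21 May 2033.
Examination Delay Credit: +111 days → 9 September 2033.
Marketing Approval Extension: 828 days (within the 1763-day cap) → +828 days → 16 December 2035.
Appellate Stay Credit: +491 days → 20 April 2037.
Applicant Delay Offset: −111 days → 30 December 2036.

December 30, 2036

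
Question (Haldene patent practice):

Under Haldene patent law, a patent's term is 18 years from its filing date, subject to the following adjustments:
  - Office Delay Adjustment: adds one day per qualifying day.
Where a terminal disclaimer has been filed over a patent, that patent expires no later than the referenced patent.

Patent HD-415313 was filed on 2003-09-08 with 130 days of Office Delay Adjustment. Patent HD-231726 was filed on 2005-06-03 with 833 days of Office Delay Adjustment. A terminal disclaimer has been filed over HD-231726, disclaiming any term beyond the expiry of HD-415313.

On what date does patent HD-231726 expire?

2022-01-16

Natural term of HD-231726:
  Base: filing + 18 years → 3 June 2023.
  Office Delay Adjustment: +833 days → 13 September 2025.
Expiry of referenced patent HD-415313:
  Base: filing + 18 years → 8 September 2021.
  Office Delay Adjustment: +130 days → 16 January 2022.
Terminal disclaimer: HD-231726 expires on the earlier of 13 September 2025 and 16 January 2022.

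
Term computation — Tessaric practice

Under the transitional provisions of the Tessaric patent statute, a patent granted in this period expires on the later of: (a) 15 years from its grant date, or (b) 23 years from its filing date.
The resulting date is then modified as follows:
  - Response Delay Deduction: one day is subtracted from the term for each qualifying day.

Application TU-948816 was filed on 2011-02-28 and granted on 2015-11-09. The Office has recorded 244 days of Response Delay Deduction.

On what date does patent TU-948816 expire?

June 29, 2033

(a) grant + 15 years → 9 November 2030.
(b) filing + 23 years → 28 February 2034.
Later of the two: 28 February 2034.
Response Delay Deduction: −244 days → 29 June 2033.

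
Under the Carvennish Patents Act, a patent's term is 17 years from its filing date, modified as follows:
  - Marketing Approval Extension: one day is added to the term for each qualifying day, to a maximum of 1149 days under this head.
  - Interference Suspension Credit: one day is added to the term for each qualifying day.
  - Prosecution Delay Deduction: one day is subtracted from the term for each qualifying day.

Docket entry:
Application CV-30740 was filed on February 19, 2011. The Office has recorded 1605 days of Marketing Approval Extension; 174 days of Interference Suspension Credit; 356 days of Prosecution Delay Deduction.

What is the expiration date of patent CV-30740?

Base term: filing date + 17 years → 19 February 2028.
Marketing Approval Extension: 1605 days claimed exceeds the 1149-day cap, so +1149 days → 13 April 2031.
Interference Suspension Credit: +174 days → 4 October 2031.
Prosecution Delay Deduction: −356 days → 13 October 2030.

2030-10-13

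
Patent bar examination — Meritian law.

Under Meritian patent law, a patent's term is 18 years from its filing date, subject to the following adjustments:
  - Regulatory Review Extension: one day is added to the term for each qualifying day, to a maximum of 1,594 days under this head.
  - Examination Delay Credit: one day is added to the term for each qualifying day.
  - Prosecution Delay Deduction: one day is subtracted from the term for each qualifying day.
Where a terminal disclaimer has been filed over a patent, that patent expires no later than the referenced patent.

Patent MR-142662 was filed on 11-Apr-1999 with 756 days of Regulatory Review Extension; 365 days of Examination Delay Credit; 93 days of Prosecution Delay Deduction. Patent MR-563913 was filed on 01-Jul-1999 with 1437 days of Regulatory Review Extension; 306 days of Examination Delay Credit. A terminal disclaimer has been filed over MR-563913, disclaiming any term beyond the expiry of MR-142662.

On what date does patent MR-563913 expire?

Natural term of MR-563913:
  Base: filing + 18 years → 1 July 2017.
  Regulatory Review Extension: 1437 days (within the 1594-day cap) → +1437 days → 7 June 2021.
  Examination Delay Credit: +306 days → 9 April 2022.
Expiry of referenced patent MR-142662:
  Base: filing + 18 years → 11 April 2017.
  Regulatory Review Extension: 756 days (within the 1594-day cap) → +756 days → 7 May 2019.
  Examination Delay Credit: +365 days → 6 May 2020.
  Prosecution Delay Deduction: −93 days → 3 February 2020.
Terminal disclaimer: MR-563913 expires on the earlier of 9 April 2022 and 3 February 2020.

February 3, 2020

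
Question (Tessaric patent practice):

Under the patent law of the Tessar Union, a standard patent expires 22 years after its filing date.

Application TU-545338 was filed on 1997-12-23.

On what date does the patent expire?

2019-12-23

Filing date + 22 years → 23 December 2019.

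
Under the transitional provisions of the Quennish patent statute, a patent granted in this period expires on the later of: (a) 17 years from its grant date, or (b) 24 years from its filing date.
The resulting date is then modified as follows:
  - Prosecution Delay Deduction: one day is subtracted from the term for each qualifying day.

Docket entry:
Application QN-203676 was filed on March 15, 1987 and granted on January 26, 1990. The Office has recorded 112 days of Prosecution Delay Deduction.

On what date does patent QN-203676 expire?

November 23, 2010

(a) grant + 17 years → 26 January 2007.
(b) filing + 24 years → 15 March 2011.
Later of the two: 15 March 2011.
Prosecution Delay Deduction: −112 days → 23 November 2010.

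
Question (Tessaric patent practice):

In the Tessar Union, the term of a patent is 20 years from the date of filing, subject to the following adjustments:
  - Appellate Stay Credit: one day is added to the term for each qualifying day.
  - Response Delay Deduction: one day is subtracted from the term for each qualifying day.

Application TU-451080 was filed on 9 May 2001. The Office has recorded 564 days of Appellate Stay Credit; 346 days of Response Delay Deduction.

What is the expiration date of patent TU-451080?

Base term: filing date + 20 years → 9 May 2021.
Appellate Stay Credit: +564 days → 24 November 2022.
Response Delay Deduction: −346 days → 13 December 2021.

2021-12-13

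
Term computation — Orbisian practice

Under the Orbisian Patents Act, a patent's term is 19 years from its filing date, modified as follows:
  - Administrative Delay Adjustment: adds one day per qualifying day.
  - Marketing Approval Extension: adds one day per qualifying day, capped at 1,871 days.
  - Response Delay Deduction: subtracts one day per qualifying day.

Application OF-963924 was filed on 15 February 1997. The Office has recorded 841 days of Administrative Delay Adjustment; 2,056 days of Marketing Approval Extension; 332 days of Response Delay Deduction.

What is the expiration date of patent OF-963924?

2022-08-22

Base term: filing date + 19 years → 15 February 2016.
Administrative Delay Adjustment: +841 days → 5 June 2018.
Marketing Approval Extension: 2056 days claimed exceeds the 1871-day cap, so +1871 days → 20 July 2023.
Response Delay Deduction: −332 days → 22 August 2022.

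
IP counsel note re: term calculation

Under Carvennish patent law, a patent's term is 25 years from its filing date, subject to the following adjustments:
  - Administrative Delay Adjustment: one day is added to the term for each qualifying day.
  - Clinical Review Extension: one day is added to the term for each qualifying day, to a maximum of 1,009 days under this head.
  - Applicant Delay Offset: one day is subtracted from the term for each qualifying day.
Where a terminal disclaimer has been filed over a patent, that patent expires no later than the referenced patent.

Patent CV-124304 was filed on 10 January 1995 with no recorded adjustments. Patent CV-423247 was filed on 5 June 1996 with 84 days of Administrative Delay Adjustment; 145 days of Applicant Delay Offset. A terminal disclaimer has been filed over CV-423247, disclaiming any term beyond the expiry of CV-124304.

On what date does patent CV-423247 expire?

Natural term of CV-423247:
  Base: filing + 25 years → 5 June 2021.
  Administrative Delay Adjustment: +84 days → 28 August 2021.
  Applicant Delay Offset: −145 days → 5 April 2021.
Expiry of referenced patent CV-124304:
  Base: filing + 25 years → 10 January 2020.
Terminal disclaimer: CV-423247 expires on the earlier of 5 April 2021 and 10 January 2020.

January 10, 2020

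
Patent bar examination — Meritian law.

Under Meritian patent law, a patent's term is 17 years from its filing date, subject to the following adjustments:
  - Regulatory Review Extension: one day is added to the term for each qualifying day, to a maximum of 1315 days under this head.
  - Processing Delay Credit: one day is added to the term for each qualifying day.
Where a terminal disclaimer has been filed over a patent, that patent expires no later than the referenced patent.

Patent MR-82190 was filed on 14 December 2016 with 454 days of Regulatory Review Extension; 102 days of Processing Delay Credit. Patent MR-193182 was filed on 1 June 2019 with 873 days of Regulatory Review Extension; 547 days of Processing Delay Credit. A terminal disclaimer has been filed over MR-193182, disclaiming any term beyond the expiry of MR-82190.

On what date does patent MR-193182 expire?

Natural term of MR-193182:
  Base: filing + 17 years → 1 June 2036.
  Regulatory Review Extension: 873 days (within the 1315-day cap) → +873 days → 22 October 2038.
  Processing Delay Credit: +547 days → 21 April 2040.
Expiry of referenced patent MR-82190:
  Base: filing + 17 years → 14 December 2033.
  Regulatory Review Extension: 454 days (within the 1315-day cap) → +454 days → 13 March 2035.
  Processing Delay Credit: +102 days → 23 June 2035.
Terminal disclaimer: MR-193182 expires on the earlier of 21 April 2040 and 23 June 2035.

2035-06-23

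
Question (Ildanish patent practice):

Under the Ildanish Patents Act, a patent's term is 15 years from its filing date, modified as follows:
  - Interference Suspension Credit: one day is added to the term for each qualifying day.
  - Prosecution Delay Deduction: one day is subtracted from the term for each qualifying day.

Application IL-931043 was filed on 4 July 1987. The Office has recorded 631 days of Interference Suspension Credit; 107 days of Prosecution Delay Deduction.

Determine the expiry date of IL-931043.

Base term: filing date + 15 years → 4 July 2002.
Interference Suspension Credit: +631 days → 26 March 2004.
Prosecution Delay Deduction: −107 days → 10 December 2003.

December 10, 2003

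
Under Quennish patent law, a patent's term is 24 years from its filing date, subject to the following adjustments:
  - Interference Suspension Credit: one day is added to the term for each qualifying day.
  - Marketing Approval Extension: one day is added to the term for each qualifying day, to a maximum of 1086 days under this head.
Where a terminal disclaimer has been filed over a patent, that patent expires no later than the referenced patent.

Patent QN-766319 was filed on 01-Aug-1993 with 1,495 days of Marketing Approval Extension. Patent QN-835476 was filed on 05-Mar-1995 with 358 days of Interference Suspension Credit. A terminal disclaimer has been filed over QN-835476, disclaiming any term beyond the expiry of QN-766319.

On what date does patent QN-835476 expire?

February 26, 2020

Natural term of QN-835476:
  Base: filing + 24 years → 5 March 2019.
  Interference Suspension Credit: +358 days → 26 February 2020.
Expiry of referenced patent QN-766319:
  Base: filing + 24 years → 1 August 2017.
  Marketing Approval Extension: 1495 days claimed exceeds the 1086-day cap, so +1086 days → 22 July 2020.
Terminal disclaimer: QN-835476 expires on the earlier of 26 February 2020 and 22 July 2020.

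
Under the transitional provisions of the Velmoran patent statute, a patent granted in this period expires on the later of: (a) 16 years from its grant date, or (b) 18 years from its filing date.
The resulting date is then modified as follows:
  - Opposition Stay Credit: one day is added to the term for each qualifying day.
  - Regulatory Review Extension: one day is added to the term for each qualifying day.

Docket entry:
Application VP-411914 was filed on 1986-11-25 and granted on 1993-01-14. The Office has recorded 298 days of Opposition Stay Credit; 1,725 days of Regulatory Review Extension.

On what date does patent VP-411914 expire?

July 30, 2014

(a) grant + 16 years → 14 January 2009.
(b) filing + 18 years → 25 November 2004.
Later of the two: 14 January 2009.
Opposition Stay Credit: +298 days → 8 November 2009.
Regulatory Review Extension: +1725 days → 30 July 2014.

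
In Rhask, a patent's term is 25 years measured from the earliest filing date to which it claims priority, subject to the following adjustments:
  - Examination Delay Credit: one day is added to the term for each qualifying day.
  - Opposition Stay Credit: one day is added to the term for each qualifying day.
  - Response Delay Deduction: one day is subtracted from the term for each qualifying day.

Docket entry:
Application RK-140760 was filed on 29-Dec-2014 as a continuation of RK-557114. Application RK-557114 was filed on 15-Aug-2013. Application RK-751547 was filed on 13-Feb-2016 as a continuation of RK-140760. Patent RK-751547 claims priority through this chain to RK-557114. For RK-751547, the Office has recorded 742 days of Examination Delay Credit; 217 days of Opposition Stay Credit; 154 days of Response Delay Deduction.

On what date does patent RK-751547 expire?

2040-10-28

Earliest priority filing: 15 August 2013.
Base term: 15 August 2013 + 25 years → 15 August 2038.
Examination Delay Credit: +742 days → 26 August 2040.
Opposition Stay Credit: +217 days → 31 March 2041.
Response Delay Deduction: −154 days → 28 October 2040.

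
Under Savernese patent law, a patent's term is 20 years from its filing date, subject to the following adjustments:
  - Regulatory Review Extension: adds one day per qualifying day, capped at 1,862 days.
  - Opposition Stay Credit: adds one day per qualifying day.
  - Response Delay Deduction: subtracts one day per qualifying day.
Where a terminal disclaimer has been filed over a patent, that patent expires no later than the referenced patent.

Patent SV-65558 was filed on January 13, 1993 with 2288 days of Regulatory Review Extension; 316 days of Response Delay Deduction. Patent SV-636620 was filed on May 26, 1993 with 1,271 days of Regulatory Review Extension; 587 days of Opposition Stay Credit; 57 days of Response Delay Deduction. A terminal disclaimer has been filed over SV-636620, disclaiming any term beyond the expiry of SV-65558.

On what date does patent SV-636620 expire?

April 8, 2017

Natural term of SV-636620:
  Base: filing + 20 years → 26 May 2013.
  Regulatory Review Extension: 1271 days (within the 1862-day cap) → +1271 days → 17 November 2016.
  Opposition Stay Credit: +587 days → 27 June 2018.
  Response Delay Deduction: −57 days → 1 May 2018.
Expiry of referenced patent SV-65558:
  Base: filing + 20 years → 13 January 2013.
  Regulatory Review Extension: 2288 days claimed exceeds the 1862-day cap, so +1862 days → 18 February 2018.
  Response Delay Deduction: −316 days → 8 April 2017.
Terminal disclaimer: SV-636620 expires on the earlier of 1 May 2018 and 8 April 2017.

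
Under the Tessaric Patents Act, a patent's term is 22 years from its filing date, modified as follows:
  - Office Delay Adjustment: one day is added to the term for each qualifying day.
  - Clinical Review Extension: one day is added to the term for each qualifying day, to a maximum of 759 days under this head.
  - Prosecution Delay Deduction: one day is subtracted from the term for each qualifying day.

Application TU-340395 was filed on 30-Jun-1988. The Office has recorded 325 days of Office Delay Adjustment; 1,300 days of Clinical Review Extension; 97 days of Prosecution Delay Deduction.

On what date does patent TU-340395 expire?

March 13, 2013

Base term: filing date + 22 years → 30 June 2010.
Office Delay Adjustment: +325 days → 21 May 2011.
Clinical Review Extension: 1300 days claimed exceeds the 759-day cap, so +759 days → 18 June 2013.
Prosecution Delay Deduction: −97 days → 13 March 2013.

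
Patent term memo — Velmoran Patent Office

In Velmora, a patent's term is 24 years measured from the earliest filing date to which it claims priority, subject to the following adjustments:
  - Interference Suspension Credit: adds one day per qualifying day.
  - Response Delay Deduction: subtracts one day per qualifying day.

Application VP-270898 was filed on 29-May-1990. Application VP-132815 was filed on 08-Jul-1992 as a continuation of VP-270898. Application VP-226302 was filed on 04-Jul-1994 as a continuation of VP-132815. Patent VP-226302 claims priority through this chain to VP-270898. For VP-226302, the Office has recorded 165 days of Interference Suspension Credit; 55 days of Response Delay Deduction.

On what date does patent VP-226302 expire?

Earliest priority filing: 29 May 1990.
Base term: 29 May 1990 + 24 years → 29 May 2014.
Interference Suspension Credit: +165 days → 10 November 2014.
Response Delay Deduction: −55 days → 16 September 2014.

2014-09-16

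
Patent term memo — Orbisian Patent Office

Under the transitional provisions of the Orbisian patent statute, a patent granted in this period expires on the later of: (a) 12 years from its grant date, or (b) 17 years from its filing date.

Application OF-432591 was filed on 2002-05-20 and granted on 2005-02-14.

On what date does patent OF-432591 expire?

(a) grant + 12 years → 14 February 2017.
(b) filing + 17 years → 20 May 2019.
Later of the two: 20 May 2019.

May 20, 2019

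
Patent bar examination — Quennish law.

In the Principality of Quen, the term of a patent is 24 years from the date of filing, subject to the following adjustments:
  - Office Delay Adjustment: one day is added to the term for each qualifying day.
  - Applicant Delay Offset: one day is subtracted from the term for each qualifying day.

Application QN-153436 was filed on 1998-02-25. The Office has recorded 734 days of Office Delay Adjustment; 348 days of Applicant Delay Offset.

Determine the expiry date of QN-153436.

Base term: filing date + 24 years → 25 February 2022.
Office Delay Adjustment: +734 days → 29 February 2024.
Applicant Delay Offset: −348 days → 18 March 2023.

March 18, 2023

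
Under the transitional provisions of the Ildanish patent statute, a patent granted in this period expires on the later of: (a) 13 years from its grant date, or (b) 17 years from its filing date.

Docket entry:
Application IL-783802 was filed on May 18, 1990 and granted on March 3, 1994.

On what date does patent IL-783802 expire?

May 18, 2007

(a) grant + 13 years → 3 March 2007.
(b) filing + 17 years → 18 May 2007.
Later of the two: 18 May 2007.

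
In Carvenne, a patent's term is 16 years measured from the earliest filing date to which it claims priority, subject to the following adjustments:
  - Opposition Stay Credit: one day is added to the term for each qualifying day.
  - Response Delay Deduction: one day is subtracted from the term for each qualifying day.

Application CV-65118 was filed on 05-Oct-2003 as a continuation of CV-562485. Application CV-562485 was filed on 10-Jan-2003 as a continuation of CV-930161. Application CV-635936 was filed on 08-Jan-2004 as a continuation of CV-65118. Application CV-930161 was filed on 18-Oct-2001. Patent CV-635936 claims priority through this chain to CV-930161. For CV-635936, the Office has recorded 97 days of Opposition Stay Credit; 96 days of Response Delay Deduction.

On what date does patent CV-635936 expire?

Earliest priority filing: 18 October 2001.
Base term: 18 October 2001 + 16 years → 18 October 2017.
Opposition Stay Credit: +97 days → 23 January 2018.
Response Delay Deduction: −96 days → 19 October 2017.

2017-10-19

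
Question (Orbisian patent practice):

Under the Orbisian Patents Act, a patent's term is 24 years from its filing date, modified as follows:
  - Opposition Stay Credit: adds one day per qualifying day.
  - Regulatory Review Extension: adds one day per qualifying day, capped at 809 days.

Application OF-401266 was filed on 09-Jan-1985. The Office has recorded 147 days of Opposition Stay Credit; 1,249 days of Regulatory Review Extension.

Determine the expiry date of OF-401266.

Base term: filing date + 24 years → 9 January 2009.
Opposition Stay Credit: +147 days → 5 June 2009.
Regulatory Review Extension: 1249 days claimed exceeds the 809-day cap, so +809 days → 23 August 2011.

August 23, 2011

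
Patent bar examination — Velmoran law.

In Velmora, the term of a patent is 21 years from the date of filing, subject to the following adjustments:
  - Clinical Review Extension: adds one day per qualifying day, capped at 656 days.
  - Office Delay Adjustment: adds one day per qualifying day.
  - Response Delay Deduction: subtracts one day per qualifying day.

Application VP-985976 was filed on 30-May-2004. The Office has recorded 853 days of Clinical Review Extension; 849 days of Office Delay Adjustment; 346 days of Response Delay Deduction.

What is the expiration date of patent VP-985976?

2028-08-01

Base term: filing date + 21 years → 30 May 2025.
Clinical Review Extension: 853 days claimed exceeds the 656-day cap, so +656 days → 17 March 2027.
Office Delay Adjustment: +849 days → 13 July 2029.
Response Delay Deduction: −346 days → 1 August 2028.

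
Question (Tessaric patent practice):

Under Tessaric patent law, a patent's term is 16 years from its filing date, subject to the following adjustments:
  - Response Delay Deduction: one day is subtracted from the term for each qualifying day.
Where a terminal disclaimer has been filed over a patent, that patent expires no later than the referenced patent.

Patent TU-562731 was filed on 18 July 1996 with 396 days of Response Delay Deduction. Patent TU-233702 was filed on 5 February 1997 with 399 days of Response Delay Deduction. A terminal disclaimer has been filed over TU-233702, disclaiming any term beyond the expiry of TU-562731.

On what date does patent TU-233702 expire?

Natural term of TU-233702:
  Base: filing + 16 years → 5 February 2013.
  Response Delay Deduction: −399 days → 3 January 2012.
Expiry of referenced patent TU-562731:
  Base: filing + 16 years → 18 July 2012.
  Response Delay Deduction: −396 days → 18 June 2011.
Terminal disclaimer: TU-233702 expires on the earlier of 3 January 2012 and 18 June 2011.

2011-06-18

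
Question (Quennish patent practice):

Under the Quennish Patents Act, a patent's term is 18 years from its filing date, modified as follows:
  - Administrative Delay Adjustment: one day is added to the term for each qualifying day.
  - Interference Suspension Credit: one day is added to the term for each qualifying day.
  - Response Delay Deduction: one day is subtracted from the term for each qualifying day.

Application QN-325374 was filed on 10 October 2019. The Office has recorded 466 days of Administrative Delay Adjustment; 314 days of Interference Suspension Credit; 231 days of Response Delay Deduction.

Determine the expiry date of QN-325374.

Base term: filing date + 18 years → 10 October 2037.
Administrative Delay Adjustment: +466 days → 19 January 2039.
Interference Suspension Credit: +314 days → 29 November 2039.
Response Delay Deduction: −231 days → 12 April 2039.

April 12, 2039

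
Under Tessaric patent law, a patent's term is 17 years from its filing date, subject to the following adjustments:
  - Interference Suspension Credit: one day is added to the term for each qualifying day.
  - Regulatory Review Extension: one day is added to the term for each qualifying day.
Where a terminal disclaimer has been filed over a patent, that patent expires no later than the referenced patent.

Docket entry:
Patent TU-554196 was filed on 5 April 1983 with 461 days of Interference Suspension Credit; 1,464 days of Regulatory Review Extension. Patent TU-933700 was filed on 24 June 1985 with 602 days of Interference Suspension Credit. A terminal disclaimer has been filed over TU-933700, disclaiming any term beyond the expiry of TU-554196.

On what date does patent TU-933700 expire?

February 16, 2004

Natural term of TU-933700:
  Base: filing + 17 years → 24 June 2002.
  Interference Suspension Credit: +602 days → 16 February 2004.
Expiry of referenced patent TU-554196:
  Base: filing + 17 years → 5 April 2000.
  Interference Suspension Credit: +461 days → 10 July 2001.
  Regulatory Review Extension: +1464 days → 13 July 2005.
Terminal disclaimer: TU-933700 expires on the earlier of 16 February 2004 and 13 July 2005.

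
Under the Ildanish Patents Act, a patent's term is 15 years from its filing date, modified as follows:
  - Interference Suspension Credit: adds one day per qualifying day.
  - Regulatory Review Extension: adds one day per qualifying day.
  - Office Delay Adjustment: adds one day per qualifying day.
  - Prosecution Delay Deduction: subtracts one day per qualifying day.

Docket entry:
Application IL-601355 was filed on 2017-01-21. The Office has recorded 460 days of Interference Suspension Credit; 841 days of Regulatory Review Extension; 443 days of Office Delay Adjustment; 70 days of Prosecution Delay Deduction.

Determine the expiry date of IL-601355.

Base term: filing date + 15 years → 21 January 2032.
Interference Suspension Credit: +460 days → 25 April 2033.
Regulatory Review Extension: +841 days → 14 August 2035.
Office Delay Adjustment: +443 days → 30 October 2036.
Prosecution Delay Deduction: −70 days → 21 August 2036.

2036-08-21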